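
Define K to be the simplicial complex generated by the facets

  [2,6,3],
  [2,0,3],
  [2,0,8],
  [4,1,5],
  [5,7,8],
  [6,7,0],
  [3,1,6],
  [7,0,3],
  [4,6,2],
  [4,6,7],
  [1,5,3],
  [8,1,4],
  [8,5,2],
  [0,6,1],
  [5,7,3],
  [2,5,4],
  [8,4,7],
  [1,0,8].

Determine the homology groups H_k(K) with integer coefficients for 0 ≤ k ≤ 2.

H_0 = Z,  H_1 = Z ⊕ Z/2Z,  H_2 = 0.

Fix the vertex order 0 < 1 < 2 < 3 < 4 < 5 < 6 < 7 < 8 and write every simplex with vertices in increasing order. Then dim K = 2 and the simplices of K are:

  0-simplices (9): [0], [1], [2], [3], [4], [5], [6], [7], [8]
  1-simplices (27): (27 of them)
  2-simplices (18): [0,1,6], [0,1,8], [0,2,3], [0,2,8], [0,3,7], [0,6,7], [1,3,5], [1,3,6], [1,4,5], [1,4,8], [2,3,6], [2,4,5], [2,4,6], [2,5,8], [3,5,7], [4,6,7], [4,7,8], [5,7,8]

so the chain groups are C_0 ≅ Z^9, C_1 ≅ Z^27, C_2 ≅ Z^18.

The boundary map ∂_1: C_1 → C_0 is given by ∂[p,q] = [q] − [p].
The 9×27 boundary matrix has rank 8 and Smith normal form diag(1,1,1,1,1,1,1,1).

Boundary ∂_2: C_2 → C_1 sends each 2-simplex [p,q,r] to [q,r] − [p,r] + [p,q]. For instance
  ∂[1,4,5] = [4,5] − [1,5] + [1,4],
  ∂[0,1,8] = [1,8] − [0,8] + [0,1].
As a 27×18 matrix over Z this has rank 18, with invariant factors (1,1,1,1,1,1,1,1,1,1,1,1,1,1,1,1,1,2).

Now H_k = ker ∂_k / im ∂_{k+1}, so:

  H_0: rank C_0 − rank ∂_1 = 9 − 8 = 1, and the invariant factors of ∂_1 are all 1, so H_0 = Z.
  H_1: rank ker ∂_1 − rank ∂_2 = (27 − 8) − 18 = 1, and ∂_2 has invariant factor 2 > 1, so H_1 = Z ⊕ Z/2Z.
  H_2: rank ker ∂_2 − rank ∂_3 = (18 − 18) − 0 = 0, and there is no ∂_3, so H_2 = 0.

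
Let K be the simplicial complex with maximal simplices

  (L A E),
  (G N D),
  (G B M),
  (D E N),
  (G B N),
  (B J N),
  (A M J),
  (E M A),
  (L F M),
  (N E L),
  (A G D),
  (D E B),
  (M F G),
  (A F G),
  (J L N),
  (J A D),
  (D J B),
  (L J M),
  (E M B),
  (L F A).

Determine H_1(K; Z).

Take the total order A < B < D < E < F < G < J < L < M < N on the vertex set. Then K (dimension 2) consists of the simplices:

  0-simplices (10): A, B, D, E, F, G, J, L, M, N
  1-simplices (30): AD, AE, AF, AG, AJ, AL, AM, BD, BE, BG, BJ, BM, BN, DE, DG, DJ, DN, EL, EM, EN, FG, FL, FM, GM, GN, JL, JM, JN, LM, LN
  2-simplices (20): ADG, ADJ, AEL, AEM, AFG, AFL, AJM, BDE, BDJ, BEM, BGM, BGN, BJN, DEN, DGN, ELN, FGM, FLM, JLM, JLN

giving chain groups C_0 ≅ Z^10, C_1 ≅ Z^30, C_2 ≅ Z^20.

∂_1: C_1 → C_0 is given by ∂[p,q] = [q] − [p]. For instance
  ∂FM = M − F.
The 10×30 boundary matrix has rank 9 and Smith normal form diag(1,1,1,1,1,1,1,1,1).

The boundary map ∂_2: C_2 → C_1 sends each 2-simplex [p,q,r] to [q,r] − [p,r] + [p,q]. For instance
  ∂AFG = FG − AG + AF,
  ∂BJN = JN − BN + BJ.
The 30×20 boundary matrix has rank 20 and Smith normal form diag(1,1,1,1,1,1,1,1,1,1,1,1,1,1,1,1,1,1,1,2).

Reading off H_k = ker ∂_k / im ∂_{k+1}:

  H_1: rank ker ∂_1 − rank ∂_2 = (30 − 9) − 20 = 1, and ∂_2 has invariant factor 2 > 1, so H_1 = Z ⊕ Z_2.

H_1 ≅ Z ⊕ Z_2.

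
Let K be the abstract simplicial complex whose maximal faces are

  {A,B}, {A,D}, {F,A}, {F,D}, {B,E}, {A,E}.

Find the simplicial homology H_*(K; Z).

H_0 ≅ Z,  H_1 ≅ Z^2.

Order the vertices as A < B < D < E < F. Listing each simplex with vertices in this order, K has dimension 1 with simplices:

  0-simplices (5): A, B, D, E, F
  1-simplices (6): AB, AD, AE, AF, BE, DF

giving chain groups C_0 ≅ Z^5, C_1 ≅ Z^6.

Boundary ∂_1: C_1 → C_0 sends each edge [p,q] (with p < q) to q − p. For instance
  ∂BE = E − B.
The resulting 5×6 matrix has rank 4, and its Smith normal form has invariant factors (1,1,1,1).

Now H_k = ker ∂_k / im ∂_{k+1}, so:

  H_0: rank C_0 − rank ∂_1 = 5 − 4 = 1, and the invariant factors of ∂_1 are all 1, so H_0 = Z.
  H_1: rank ker ∂_1 − rank ∂_2 = (6 − 4) − 0 = 2, and there is no ∂_2, so H_1 = Z^2.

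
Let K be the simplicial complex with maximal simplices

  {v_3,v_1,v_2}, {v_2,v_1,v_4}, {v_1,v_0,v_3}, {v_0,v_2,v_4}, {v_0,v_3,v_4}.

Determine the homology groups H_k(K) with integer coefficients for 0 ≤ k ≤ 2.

Fix the vertex order v_0 < v_1 < v_2 < v_3 < v_4 and write every simplex with vertices in increasing order. Then dim K = 2 and the simplices of K are:

  0-simplices (5): [v_0], [v_1], [v_2], [v_3], [v_4]
  1-simplices (10): [v_0,v_1], [v_0,v_2], [v_0,v_3], [v_0,v_4], [v_1,v_2], [v_1,v_3], [v_1,v_4], [v_2,v_3], [v_2,v_4], [v_3,v_4]
  2-simplices (5): [v_0,v_1,v_3], [v_0,v_2,v_4], [v_0,v_3,v_4], [v_1,v_2,v_3], [v_1,v_2,v_4]

Hence C_0 ≅ Z^5, C_1 ≅ Z^10, C_2 ≅ Z^5.

∂_1: C_1 → C_0 sends each edge [p,q] (with p < q) to q − p. For instance
  ∂[v_0,v_1] = [v_1] − [v_0].
As a 5×10 matrix over Z this has rank 4, with invariant factors (1,1,1,1).

The boundary map ∂_2: C_2 → C_1 maps a triangle to the signed sum of its edges. For instance
  ∂[v_0,v_2,v_4] = [v_2,v_4] − [v_0,v_4] + [v_0,v_2],
  ∂[v_1,v_2,v_3] = [v_2,v_3] − [v_1,v_3] + [v_1,v_2].
As a 10×5 matrix over Z this has rank 5, with invariant factors (1,1,1,1,1).

Computing H_k = (kernel of ∂_k) / (image of ∂_{k+1}):

  H_0: rank C_0 − rank ∂_1 = 5 − 4 = 1, and the invariant factors of ∂_1 are all 1, so H_0 = Z.
  H_1: rank ker ∂_1 − rank ∂_2 = (10 − 4) − 5 = 1, and the invariant factors of ∂_2 are all 1, so H_1 = Z.
  H_2: rank ker ∂_2 − rank ∂_3 = (5 − 5) − 0 = 0, and there is no ∂_3, so H_2 = 0.

H_0 = Z,  H_1 = Z,  H_2 = 0.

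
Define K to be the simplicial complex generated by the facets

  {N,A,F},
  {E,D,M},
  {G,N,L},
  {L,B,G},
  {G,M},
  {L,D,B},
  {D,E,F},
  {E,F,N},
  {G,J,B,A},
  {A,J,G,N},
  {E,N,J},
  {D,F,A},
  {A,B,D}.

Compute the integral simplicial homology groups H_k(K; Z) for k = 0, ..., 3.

Fix the vertex order A < B < D < E < F < G < J < L < M < N and write every simplex with vertices in increasing order. Then dim K = 3 and the simplices of K are:

  0-simplices (10): A, B, D, E, F, G, J, L, M, N
  1-simplices (25): AB, AD, AF, AG, AJ, AN, BD, BG, BJ, BL, DE, DF, DL, DM, EF, EJ, EM, EN, FN, GJ, GL, GM, GN, JN, LN
  2-simplices (17): ABD, ABG, ABJ, ADF, AFN, AGJ, AGN, AJN, BDL, BGJ, BGL, DEF, DEM, EFN, EJN, GJN, GLN
  3-simplices (2): ABGJ, AGJN

so the chain groups are C_0 ≅ Z^10, C_1 ≅ Z^25, C_2 ≅ Z^17, C_3 ≅ Z^2.

The boundary map ∂_1: C_1 → C_0 sends each edge [p,q] (with p < q) to q − p. For instance
  ∂DF = F − D.
This gives a 10×25 integer matrix of rank 9; reducing to Smith normal form yields diagonal entries (1,1,1,1,1,1,1,1,1).

Boundary ∂_2: C_2 → C_1 sends each 2-simplex [p,q,r] to [q,r] − [p,r] + [p,q]. For instance
  ∂GLN = LN − GN + GL,
  ∂GJN = JN − GN + GJ.
This gives a 25×17 integer matrix of rank 15; reducing to Smith normal form yields diagonal entries (1,1,1,1,1,1,1,1,1,1,1,1,1,1,1).

The boundary map ∂_3: C_3 → C_2 sends each 3-simplex σ to the alternating sum Σ_i (−1)^i (σ with its i-th vertex removed). For instance
  ∂ABGJ = BGJ − AGJ + ABJ − ABG,
  ∂AGJN = GJN − AJN + AGN − AGJ.
The resulting 17×2 matrix has rank 2, and its Smith normal form has invariant factors (1,1).

Computing H_k = (kernel of ∂_k) / (image of ∂_{k+1}):

  H_0: rank C_0 − rank ∂_1 = 10 − 9 = 1, and the invariant factors of ∂_1 are all 1, so H_0 = Z.
  H_1: rank ker ∂_1 − rank ∂_2 = (25 − 9) − 15 = 1, and the invariant factors of ∂_2 are all 1, so H_1 = Z.
  H_2: rank ker ∂_2 − rank ∂_3 = (17 − 15) − 2 = 0, and the invariant factors of ∂_3 are all 1, so H_2 = 0.
  H_3: rank ker ∂_3 − rank ∂_4 = (2 − 2) − 0 = 0, and there is no ∂_4, so H_3 = 0.

As a check, the Euler characteristic is 10 − 25 + 17 − 2 = 0, which agrees with 1 − 1 + 0 − 0 = 0.

H_0 = Z,  H_1 = Z,  H_2 = 0,  H_3 = 0.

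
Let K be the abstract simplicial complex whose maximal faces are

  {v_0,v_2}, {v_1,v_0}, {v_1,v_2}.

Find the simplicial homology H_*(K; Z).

We work with the vertex ordering v_0 < v_1 < v_2. The simplices of K, each written with vertices in increasing order, are:

  0-simplices (3): [v_0], [v_1], [v_2]
  1-simplices (3): [v_0,v_1], [v_0,v_2], [v_1,v_2]

Hence C_0 ≅ Z^3, C_1 ≅ Z^3.

The boundary map ∂_1: C_1 → C_0 is given by ∂[p,q] = [q] − [p]. For instance
  ∂[v_0,v_1] = [v_1] − [v_0].
The resulting 3×3 matrix has rank 2, and its Smith normal form has invariant factors (1,1).

Computing H_k = (kernel of ∂_k) / (image of ∂_{k+1}):

  H_0: rank C_0 − rank ∂_1 = 3 − 2 = 1, and the invariant factors of ∂_1 are all 1, so H_0 = Z.
  H_1: rank ker ∂_1 − rank ∂_2 = (3 − 2) − 0 = 1, and there is no ∂_2, so H_1 = Z.

H_0 ≅ Z,  H_1 ≅ Z.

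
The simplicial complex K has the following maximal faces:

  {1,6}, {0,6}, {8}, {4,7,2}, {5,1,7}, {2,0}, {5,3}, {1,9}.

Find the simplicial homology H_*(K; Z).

We work with the vertex ordering 0 < 1 < 2 < 3 < 4 < 5 < 6 < 7 < 8 < 9. The simplices of K, each written with vertices in increasing order, are:

  0-simplices (10): [0], [1], [2], [3], [4], [5], [6], [7], [8], [9]
  1-simplices (11): [0,2], [0,6], [1,5], [1,6], [1,7], [1,9], [2,4], [2,7], [3,5], [4,7], [5,7]
  2-simplices (2): [1,5,7], [2,4,7]

giving chain groups C_0 ≅ Z^10, C_1 ≅ Z^11, C_2 ≅ Z^2.

∂_1: C_1 → C_0 maps an edge to its endpoints' difference, ∂[p,q] = q − p. For instance
  ∂[2,7] = [7] − [2].
As a 10×11 matrix over Z this has rank 8, with invariant factors (1,1,1,1,1,1,1,1).

∂_2: C_2 → C_1 sends each 2-simplex [p,q,r] to [q,r] − [p,r] + [p,q]. For instance
  ∂[2,4,7] = [4,7] − [2,7] + [2,4],
  ∂[1,5,7] = [5,7] − [1,7] + [1,5].
The 11×2 boundary matrix has rank 2 and Smith normal form diag(1,1).

Computing H_k = (kernel of ∂_k) / (image of ∂_{k+1}):

  H_0: rank C_0 − rank ∂_1 = 10 − 8 = 2, and the invariant factors of ∂_1 are all 1, so H_0 ≅ Z^2.
  H_1: rank ker ∂_1 − rank ∂_2 = (11 − 8) − 2 = 1, and the invariant factors of ∂_2 are all 1, so H_1 ≅ Z.
  H_2: rank ker ∂_2 − rank ∂_3 = (2 − 2) − 0 = 0, and there is no ∂_3, so H_2 ≅ 0.

H_0 = Z^2,  H_1 = Z,  H_2 = 0.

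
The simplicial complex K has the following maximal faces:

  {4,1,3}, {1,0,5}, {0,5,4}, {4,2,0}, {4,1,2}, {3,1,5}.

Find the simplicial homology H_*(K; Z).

H_0 ≅ Z,  H_1 ≅ Z,  H_2 = 0.

K has 6 vertices, 12 edges, 6 triangles.
rank ∂_0 = 0, rank ∂_1 = 5 ⇒ b_0 = 6 − 0 − 5 = 1; all invariant factors of ∂_1 are 1 so no torsion. So H_0 ≅ Z.
rank ∂_1 = 5, rank ∂_2 = 6 ⇒ b_1 = 12 − 5 − 6 = 1; all invariant factors of ∂_2 are 1 so no torsion. So H_1 ≅ Z.
rank ∂_2 = 6, rank ∂_3 = 0 ⇒ b_2 = 6 − 6 − 0 = 0. So H_2 ≅ 0.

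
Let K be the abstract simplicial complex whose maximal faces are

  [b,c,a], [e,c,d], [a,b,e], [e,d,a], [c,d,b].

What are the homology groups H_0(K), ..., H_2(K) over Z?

H_0 ≅ Z,  H_1 ≅ Z,  H_2 = 0.

We work with the vertex ordering a < b < c < d < e. The simplices of K, each written with vertices in increasing order, are:

  0-simplices (5): a, b, c, d, e
  1-simplices (10): ab, ac, ad, ae, bc, bd, be, cd, ce, de
  2-simplices (5): abc, abe, ade, bcd, cde

Hence C_0 ≅ Z^5, C_1 ≅ Z^10, C_2 ≅ Z^5.

The boundary map ∂_1: C_1 → C_0 is given by ∂[p,q] = [q] − [p]. For instance
  ∂ac = c − a.
The 5×10 boundary matrix has rank 4 and Smith normal form diag(1,1,1,1).

The boundary map ∂_2: C_2 → C_1 acts by ∂[p,q,r] = [q,r] − [p,r] + [p,q]. For instance
  ∂abe = be − ae + ab,
  ∂cde = de − ce + cd.
This gives a 10×5 integer matrix of rank 5; reducing to Smith normal form yields diagonal entries (1,1,1,1,1).

Computing H_k = (kernel of ∂_k) / (image of ∂_{k+1}):

  H_0: rank C_0 − rank ∂_1 = 5 − 4 = 1, and the invariant factors of ∂_1 are all 1, so H_0 = Z.
  H_1: rank ker ∂_1 − rank ∂_2 = (10 − 4) − 5 = 1, and the invariant factors of ∂_2 are all 1, so H_1 = Z.
  H_2: rank ker ∂_2 − rank ∂_3 = (5 − 5) − 0 = 0, and there is no ∂_3, so H_2 = 0.

(K is a triangulation of the Möbius band.)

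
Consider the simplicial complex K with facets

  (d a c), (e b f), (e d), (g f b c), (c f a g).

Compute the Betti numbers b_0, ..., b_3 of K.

Order the vertices as a < b < c < d < e < f < g. Listing each simplex with vertices in this order, K has dimension 3 with simplices:

  0-simplices (7): a, b, c, d, e, f, g
  1-simplices (14): ac, ad, af, ag, bc, be, bf, bg, cd, cf, cg, de, ef, fg
  2-simplices (9): acd, acf, acg, afg, bcf, bcg, bef, bfg, cfg
  3-simplices (2): acfg, bcfg

so the chain groups are C_0 ≅ Z^7, C_1 ≅ Z^14, C_2 ≅ Z^9, C_3 ≅ Z^2.

The boundary map ∂_1: C_1 → C_0 maps an edge to its endpoints' difference, ∂[p,q] = q − p. For instance
  ∂de = e − d.
The resulting 7×14 matrix has rank 6, and its Smith normal form has invariant factors (1,1,1,1,1,1).

The boundary map ∂_2: C_2 → C_1 maps a triangle to the signed sum of its edges. For instance
  ∂bcf = cf − bf + bc,
  ∂afg = fg − ag + af.
The 14×9 boundary matrix has rank 7 and Smith normal form diag(1,1,1,1,1,1,1).

Boundary ∂_3: C_3 → C_2 sends each 3-simplex σ to the alternating sum Σ_i (−1)^i (σ with its i-th vertex removed). For instance
  ∂bcfg = cfg − bfg + bcg − bcf,
  ∂acfg = cfg − afg + acg − acf.
This gives a 9×2 integer matrix of rank 2; reducing to Smith normal form yields diagonal entries (1,1).

Computing H_k = (kernel of ∂_k) / (image of ∂_{k+1}):

  H_0: rank C_0 − rank ∂_1 = 7 − 6 = 1, and the invariant factors of ∂_1 are all 1, so H_0 ≅ Z.
  H_1: rank ker ∂_1 − rank ∂_2 = (14 − 6) − 7 = 1, and the invariant factors of ∂_2 are all 1, so H_1 ≅ Z.
  H_2: rank ker ∂_2 − rank ∂_3 = (9 − 7) − 2 = 0, and the invariant factors of ∂_3 are all 1, so H_2 ≅ 0.
  H_3: rank ker ∂_3 − rank ∂_4 = (2 − 2) − 0 = 0, and there is no ∂_4, so H_3 ≅ 0.

Hence the Betti numbers are b_0 = 1, b_1 = 1, b_2 = 0, b_3 = 0.

b_0 = 1, b_1 = 1, b_2 = 0, b_3 = 0.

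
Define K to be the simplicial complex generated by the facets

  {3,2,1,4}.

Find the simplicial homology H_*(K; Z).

Take the total order 1 < 2 < 3 < 4 on the vertex set. Then K (dimension 3) consists of the simplices:

  0-simplices (4): [1], [2], [3], [4]
  1-simplices (6): [1,2], [1,3], [1,4], [2,3], [2,4], [3,4]
  2-simplices (4): [1,2,3], [1,2,4], [1,3,4], [2,3,4]
  3-simplices (1): [1,2,3,4]

giving chain groups C_0 ≅ Z^4, C_1 ≅ Z^6, C_2 ≅ Z^4, C_3 ≅ Z^1.

Boundary ∂_1: C_1 → C_0 is given by ∂[p,q] = [q] − [p].
The resulting 4×6 matrix has rank 3, and its Smith normal form has invariant factors (1,1,1).

∂_2: C_2 → C_1 sends each 2-simplex [p,q,r] to [q,r] − [p,r] + [p,q]. For instance
  ∂[2,3,4] = [3,4] − [2,4] + [2,3],
  ∂[1,3,4] = [3,4] − [1,4] + [1,3].
The resulting 6×4 matrix has rank 3, and its Smith normal form has invariant factors (1,1,1).

∂_3: C_3 → C_2 sends each 3-simplex σ to the alternating sum Σ_i (−1)^i (σ with its i-th vertex removed). For instance
  ∂[1,2,3,4] = [2,3,4] − [1,3,4] + [1,2,4] − [1,2,3].
The 4×1 boundary matrix has rank 1 and Smith normal form diag(1).

Computing H_k = (kernel of ∂_k) / (image of ∂_{k+1}):

  H_0: rank C_0 − rank ∂_1 = 4 − 3 = 1, and the invariant factors of ∂_1 are all 1, so H_0 ≅ Z.
  H_1: rank ker ∂_1 − rank ∂_2 = (6 − 3) − 3 = 0, and the invariant factors of ∂_2 are all 1, so H_1 ≅ 0.
  H_2: rank ker ∂_2 − rank ∂_3 = (4 − 3) − 1 = 0, and the invariant factors of ∂_3 are all 1, so H_2 ≅ 0.
  H_3: rank ker ∂_3 − rank ∂_4 = (1 − 1) − 0 = 0, and there is no ∂_4, so H_3 ≅ 0.

H_0 = Z,  H_1 = 0,  H_2 = 0,  H_3 = 0.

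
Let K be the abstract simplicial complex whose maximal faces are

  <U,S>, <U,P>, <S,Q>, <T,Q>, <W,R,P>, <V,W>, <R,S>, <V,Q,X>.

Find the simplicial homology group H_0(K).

Take the total order P < Q < R < S < T < U < V < W < X on the vertex set. Then K (dimension 2) consists of the simplices:

  0-simplices (9): P, Q, R, S, T, U, V, W, X
  1-simplices (12): PR, PU, PW, QS, QT, QV, QX, RS, RW, SU, VW, VX
  2-simplices (2): PRW, QVX

Hence C_0 ≅ Z^9, C_1 ≅ Z^12, C_2 ≅ Z^2.

The boundary map ∂_1: C_1 → C_0 sends each edge [p,q] (with p < q) to q − p.
This gives a 9×12 integer matrix of rank 8; reducing to Smith normal form yields diagonal entries (1,1,1,1,1,1,1,1).

Boundary ∂_2: C_2 → C_1 maps a triangle to the signed sum of its edges. For instance
  ∂QVX = VX − QX + QV,
  ∂PRW = RW − PW + PR.
As a 12×2 matrix over Z this has rank 2, with invariant factors (1,1).

Now H_k = ker ∂_k / im ∂_{k+1}, so:

  H_0: rank C_0 − rank ∂_1 = 9 − 8 = 1, and the invariant factors of ∂_1 are all 1, so H_0 ≅ Z.

H_0 ≅ Z.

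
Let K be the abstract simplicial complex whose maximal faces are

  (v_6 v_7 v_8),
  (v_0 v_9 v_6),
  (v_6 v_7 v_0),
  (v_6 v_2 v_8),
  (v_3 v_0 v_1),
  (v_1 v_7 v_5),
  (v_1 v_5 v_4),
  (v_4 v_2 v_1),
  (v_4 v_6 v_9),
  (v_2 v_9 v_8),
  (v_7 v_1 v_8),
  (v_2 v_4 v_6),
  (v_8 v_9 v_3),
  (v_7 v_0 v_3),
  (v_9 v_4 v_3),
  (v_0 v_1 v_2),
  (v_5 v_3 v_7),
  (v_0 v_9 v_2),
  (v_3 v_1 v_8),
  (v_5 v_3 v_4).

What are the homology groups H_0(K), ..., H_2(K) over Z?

H_0 ≅ Z,  H_1 ≅ Z ⊕ Z/2,  H_2 = 0.

Order the vertices as v_0 < v_1 < v_2 < v_3 < v_4 < v_5 < v_6 < v_7 < v_8 < v_9. Listing each simplex with vertices in this order, K has dimension 2 with simplices:

  0-simplices (10): [v_0], [v_1], [v_2], [v_3], [v_4], [v_5], [v_6], [v_7], [v_8], [v_9]
  1-simplices (30): (30 of them)
  2-simplices (20): (20 of them)

Hence C_0 ≅ Z^10, C_1 ≅ Z^30, C_2 ≅ Z^20.

∂_1: C_1 → C_0 sends each edge [p,q] (with p < q) to q − p.
The 10×30 boundary matrix has rank 9 and Smith normal form diag(1,1,1,1,1,1,1,1,1).

The boundary map ∂_2: C_2 → C_1 sends each 2-simplex [p,q,r] to [q,r] − [p,r] + [p,q]. For instance
  ∂[v_0,v_3,v_7] = [v_3,v_7] − [v_0,v_7] + [v_0,v_3],
  ∂[v_1,v_5,v_7] = [v_5,v_7] − [v_1,v_7] + [v_1,v_5].
This gives a 30×20 integer matrix of rank 20; reducing to Smith normal form yields diagonal entries (1,1,1,1,1,1,1,1,1,1,1,1,1,1,1,1,1,1,1,2).

Computing H_k = (kernel of ∂_k) / (image of ∂_{k+1}):

  H_0: rank C_0 − rank ∂_1 = 10 − 9 = 1, and the invariant factors of ∂_1 are all 1, so H_0 = Z.
  H_1: rank ker ∂_1 − rank ∂_2 = (30 − 9) − 20 = 1, and ∂_2 has invariant factor 2 > 1, so H_1 = Z ⊕ Z/2.
  H_2: rank ker ∂_2 − rank ∂_3 = (20 − 20) − 0 = 0, and there is no ∂_3, so H_2 = 0.

(K is a triangulation of the Klein bottle.)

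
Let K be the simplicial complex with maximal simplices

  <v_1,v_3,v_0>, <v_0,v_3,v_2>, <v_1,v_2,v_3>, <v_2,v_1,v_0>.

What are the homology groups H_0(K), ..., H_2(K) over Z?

H_0 = Z,  H_1 = 0,  H_2 = Z.

Order the vertices as v_0 < v_1 < v_2 < v_3. Listing each simplex with vertices in this order, K has dimension 2 with simplices:

  0-simplices (4): [v_0], [v_1], [v_2], [v_3]
  1-simplices (6): [v_0,v_1], [v_0,v_2], [v_0,v_3], [v_1,v_2], [v_1,v_3], [v_2,v_3]
  2-simplices (4): [v_0,v_1,v_2], [v_0,v_1,v_3], [v_0,v_2,v_3], [v_1,v_2,v_3]

Hence C_0 ≅ Z^4, C_1 ≅ Z^6, C_2 ≅ Z^4.

Boundary ∂_1: C_1 → C_0 is given by ∂[p,q] = [q] − [p]. For instance
  ∂[v_0,v_3] = [v_3] − [v_0].
The resulting 4×6 matrix has rank 3, and its Smith normal form has invariant factors (1,1,1).

The boundary map ∂_2: C_2 → C_1 acts by ∂[p,q,r] = [q,r] − [p,r] + [p,q]. For instance
  ∂[v_0,v_1,v_2] = [v_1,v_2] − [v_0,v_2] + [v_0,v_1],
  ∂[v_0,v_2,v_3] = [v_2,v_3] − [v_0,v_3] + [v_0,v_2].
This gives a 6×4 integer matrix of rank 3; reducing to Smith normal form yields diagonal entries (1,1,1).

From H_k ≅ ker(∂_k) / im(∂_{k+1}) we obtain:

  H_0: rank C_0 − rank ∂_1 = 4 − 3 = 1, and the invariant factors of ∂_1 are all 1, so H_0 ≅ Z.
  H_1: rank ker ∂_1 − rank ∂_2 = (6 − 3) − 3 = 0, and the invariant factors of ∂_2 are all 1, so H_1 ≅ 0.
  H_2: rank ker ∂_2 − rank ∂_3 = (4 − 3) − 0 = 1, and there is no ∂_3, so H_2 ≅ Z.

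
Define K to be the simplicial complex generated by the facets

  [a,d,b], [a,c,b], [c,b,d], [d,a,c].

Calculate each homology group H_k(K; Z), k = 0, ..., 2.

H_0 = Z,  H_1 = 0,  H_2 = Z.

Take the total order a < b < c < d on the vertex set. Then K (dimension 2) consists of the simplices:

  0-simplices (4): a, b, c, d
  1-simplices (6): ab, ac, ad, bc, bd, cd
  2-simplices (4): abc, abd, acd, bcd

so the chain groups are C_0 ≅ Z^4, C_1 ≅ Z^6, C_2 ≅ Z^4.

The boundary map ∂_1: C_1 → C_0 maps an edge to its endpoints' difference, ∂[p,q] = q − p. For instance
  ∂bc = c − b.
As a 4×6 matrix over Z this has rank 3, with invariant factors (1,1,1).

Boundary ∂_2: C_2 → C_1 maps a triangle to the signed sum of its edges. For instance
  ∂abd = bd − ad + ab,
  ∂abc = bc − ac + ab.
The resulting 6×4 matrix has rank 3, and its Smith normal form has invariant factors (1,1,1).

Now H_k = ker ∂_k / im ∂_{k+1}, so:

  H_0: rank C_0 − rank ∂_1 = 4 − 3 = 1, and the invariant factors of ∂_1 are all 1, so H_0 = Z.
  H_1: rank ker ∂_1 − rank ∂_2 = (6 − 3) − 3 = 0, and the invariant factors of ∂_2 are all 1, so H_1 = 0.
  H_2: rank ker ∂_2 − rank ∂_3 = (4 − 3) − 0 = 1, and there is no ∂_3, so H_2 = Z.

(K is a triangulation of the 2-sphere S^2.)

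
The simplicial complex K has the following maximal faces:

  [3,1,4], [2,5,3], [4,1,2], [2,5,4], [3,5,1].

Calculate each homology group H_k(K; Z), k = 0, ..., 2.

Order the vertices as 1 < 2 < 3 < 4 < 5. Listing each simplex with vertices in this order, K has dimension 2 with simplices:

  0-simplices (5): [1], [2], [3], [4], [5]
  1-simplices (10): [1,2], [1,3], [1,4], [1,5], [2,3], [2,4], [2,5], [3,4], [3,5], [4,5]
  2-simplices (5): [1,2,4], [1,3,4], [1,3,5], [2,3,5], [2,4,5]

giving chain groups C_0 ≅ Z^5, C_1 ≅ Z^10, C_2 ≅ Z^5.

Boundary ∂_1: C_1 → C_0 is given by ∂[p,q] = [q] − [p]. For instance
  ∂[2,5] = [5] − [2].
The resulting 5×10 matrix has rank 4, and its Smith normal form has invariant factors (1,1,1,1).

∂_2: C_2 → C_1 acts by ∂[p,q,r] = [q,r] − [p,r] + [p,q]. For instance
  ∂[2,4,5] = [4,5] − [2,5] + [2,4],
  ∂[2,3,5] = [3,5] − [2,5] + [2,3].
As a 10×5 matrix over Z this has rank 5, with invariant factors (1,1,1,1,1).

From H_k ≅ ker(∂_k) / im(∂_{k+1}) we obtain:

  H_0: rank C_0 − rank ∂_1 = 5 − 4 = 1, and the invariant factors of ∂_1 are all 1, so H_0 ≅ Z.
  H_1: rank ker ∂_1 − rank ∂_2 = (10 − 4) − 5 = 1, and the invariant factors of ∂_2 are all 1, so H_1 ≅ Z.
  H_2: rank ker ∂_2 − rank ∂_3 = (5 − 5) − 0 = 0, and there is no ∂_3, so H_2 ≅ 0.

As a check, the Euler characteristic is 5 − 10 + 5 = 0, which agrees with 1 − 1 + 0 = 0.

H_0 ≅ Z,  H_1 ≅ Z,  H_2 = 0.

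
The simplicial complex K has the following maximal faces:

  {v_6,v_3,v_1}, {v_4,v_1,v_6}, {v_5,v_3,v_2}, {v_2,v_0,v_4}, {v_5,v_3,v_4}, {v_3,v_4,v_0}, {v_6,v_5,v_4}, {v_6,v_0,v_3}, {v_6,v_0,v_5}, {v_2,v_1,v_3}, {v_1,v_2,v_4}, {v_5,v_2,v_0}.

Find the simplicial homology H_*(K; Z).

H_0 = Z,  H_1 = Z/2Z,  H_2 = 0.

We work with the vertex ordering v_0 < v_1 < v_2 < v_3 < v_4 < v_5 < v_6. The simplices of K, each written with vertices in increasing order, are:

  0-simplices (7): [v_0], [v_1], [v_2], [v_3], [v_4], [v_5], [v_6]
  1-simplices (18): (18 of them)
  2-simplices (12): (12 of them)

so the chain groups are C_0 ≅ Z^7, C_1 ≅ Z^18, C_2 ≅ Z^12.

∂_1: C_1 → C_0 is given by ∂[p,q] = [q] − [p]. For instance
  ∂[v_0,v_6] = [v_6] − [v_0].
As a 7×18 matrix over Z this has rank 6, with invariant factors (1,1,1,1,1,1).

∂_2: C_2 → C_1 acts by ∂[p,q,r] = [q,r] − [p,r] + [p,q]. For instance
  ∂[v_2,v_3,v_5] = [v_3,v_5] − [v_2,v_5] + [v_2,v_3],
  ∂[v_0,v_2,v_5] = [v_2,v_5] − [v_0,v_5] + [v_0,v_2].
As a 18×12 matrix over Z this has rank 12, with invariant factors (1,1,1,1,1,1,1,1,1,1,1,2).

Reading off H_k = ker ∂_k / im ∂_{k+1}:

  H_0: rank C_0 − rank ∂_1 = 7 − 6 = 1, and the invariant factors of ∂_1 are all 1, so H_0 ≅ Z.
  H_1: rank ker ∂_1 − rank ∂_2 = (18 − 6) − 12 = 0, and ∂_2 has invariant factor 2 > 1, so H_1 ≅ Z/2Z.
  H_2: rank ker ∂_2 − rank ∂_3 = (12 − 12) − 0 = 0, and there is no ∂_3, so H_2 ≅ 0.

As a check, the Euler characteristic is 7 − 18 + 12 = 1, which agrees with 1 − 0 + 0 = 1.
(K is a triangulation of the real projective plane RP^2.)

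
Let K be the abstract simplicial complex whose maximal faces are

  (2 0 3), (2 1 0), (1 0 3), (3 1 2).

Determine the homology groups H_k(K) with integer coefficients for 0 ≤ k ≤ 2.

We work with the vertex ordering 0 < 1 < 2 < 3. The simplices of K, each written with vertices in increasing order, are:

  0-simplices (4): [0], [1], [2], [3]
  1-simplices (6): [0,1], [0,2], [0,3], [1,2], [1,3], [2,3]
  2-simplices (4): [0,1,2], [0,1,3], [0,2,3], [1,2,3]

so the chain groups are C_0 ≅ Z^4, C_1 ≅ Z^6, C_2 ≅ Z^4.

Boundary ∂_1: C_1 → C_0 is given by ∂[p,q] = [q] − [p]. For instance
  ∂[1,3] = [3] − [1].
The 4×6 boundary matrix has rank 3 and Smith normal form diag(1,1,1).

Boundary ∂_2: C_2 → C_1 sends each 2-simplex [p,q,r] to [q,r] − [p,r] + [p,q]. For instance
  ∂[0,1,2] = [1,2] − [0,2] + [0,1],
  ∂[0,1,3] = [1,3] − [0,3] + [0,1].
As a 6×4 matrix over Z this has rank 3, with invariant factors (1,1,1).

Now H_k = ker ∂_k / im ∂_{k+1}, so:

  H_0: rank C_0 − rank ∂_1 = 4 − 3 = 1, and the invariant factors of ∂_1 are all 1, so H_0 ≅ Z.
  H_1: rank ker ∂_1 − rank ∂_2 = (6 − 3) − 3 = 0, and the invariant factors of ∂_2 are all 1, so H_1 ≅ 0.
  H_2: rank ker ∂_2 − rank ∂_3 = (4 − 3) − 0 = 1, and there is no ∂_3, so H_2 ≅ Z.

As a check, the Euler characteristic is 4 − 6 + 4 = 2, which agrees with 1 − 0 + 1 = 2.
(K is a triangulation of the 2-sphere S^2.)

H_0 ≅ Z,  H_1 = 0,  H_2 ≅ Z.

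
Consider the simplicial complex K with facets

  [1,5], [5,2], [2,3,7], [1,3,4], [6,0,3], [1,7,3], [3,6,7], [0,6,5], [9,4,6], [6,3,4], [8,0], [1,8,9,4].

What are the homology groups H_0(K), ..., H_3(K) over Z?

H_0 = Z,  H_1 = Z^3,  H_2 = 0,  H_3 = 0.

We work with the vertex ordering 0 < 1 < 2 < 3 < 4 < 5 < 6 < 7 < 8 < 9. The simplices of K, each written with vertices in increasing order, are:

  0-simplices (10): [0], [1], [2], [3], [4], [5], [6], [7], [8], [9]
  1-simplices (23): [0,3], [0,5], [0,6], [0,8], [1,3], [1,4], [1,5], [1,7], [1,8], [1,9], [2,3], [2,5], [2,7], [3,4], [3,6], [3,7], [4,6], [4,8], [4,9], [5,6], [6,7], [6,9], [8,9]
  2-simplices (12): [0,3,6], [0,5,6], [1,3,4], [1,3,7], [1,4,8], [1,4,9], [1,8,9], [2,3,7], [3,4,6], [3,6,7], [4,6,9], [4,8,9]
  3-simplices (1): [1,4,8,9]

giving chain groups C_0 ≅ Z^10, C_1 ≅ Z^23, C_2 ≅ Z^12, C_3 ≅ Z^1.

The boundary map ∂_1: C_1 → C_0 sends each edge [p,q] (with p < q) to q − p. For instance
  ∂[1,7] = [7] − [1].
The 10×23 boundary matrix has rank 9 and Smith normal form diag(1,1,1,1,1,1,1,1,1).

∂_2: C_2 → C_1 sends each 2-simplex [p,q,r] to [q,r] − [p,r] + [p,q]. For instance
  ∂[1,3,4] = [3,4] − [1,4] + [1,3],
  ∂[1,4,9] = [4,9] − [1,9] + [1,4].
The resulting 23×12 matrix has rank 11, and its Smith normal form has invariant factors (1,1,1,1,1,1,1,1,1,1,1).

Boundary ∂_3: C_3 → C_2 sends each 3-simplex σ to the alternating sum Σ_i (−1)^i (σ with its i-th vertex removed). For instance
  ∂[1,4,8,9] = [4,8,9] − [1,8,9] + [1,4,9] − [1,4,8].
As a 12×1 matrix over Z this has rank 1, with invariant factors (1).

From H_k ≅ ker(∂_k) / im(∂_{k+1}) we obtain:

  H_0: rank C_0 − rank ∂_1 = 10 − 9 = 1, and the invariant factors of ∂_1 are all 1, so H_0 ≅ Z.
  H_1: rank ker ∂_1 − rank ∂_2 = (23 − 9) − 11 = 3, and the invariant factors of ∂_2 are all 1, so H_1 ≅ Z^3.
  H_2: rank ker ∂_2 − rank ∂_3 = (12 − 11) − 1 = 0, and the invariant factors of ∂_3 are all 1, so H_2 ≅ 0.
  H_3: rank ker ∂_3 − rank ∂_4 = (1 − 1) − 0 = 0, and there is no ∂_4, so H_3 ≅ 0.

As a check, the Euler characteristic is 10 − 23 + 12 − 1 = -2, which agrees with 1 − 3 + 0 − 0 = -2.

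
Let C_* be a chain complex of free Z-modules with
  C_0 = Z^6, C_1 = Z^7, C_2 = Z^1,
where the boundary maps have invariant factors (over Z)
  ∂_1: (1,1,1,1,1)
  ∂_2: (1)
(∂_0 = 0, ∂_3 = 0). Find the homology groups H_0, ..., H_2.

H_0 = Z,  H_1 = Z,  H_2 = 0.

H_0: b_0 = 6 − 0 − 5 = 1; torsion from ∂_1 factors > 1: none. So H_0 = Z.
H_1: b_1 = 7 − 5 − 1 = 1; torsion from ∂_2 factors > 1: none. So H_1 = Z.
H_2: b_2 = 1 − 1 − 0 = 0; torsion from ∂_3 factors > 1: none. So H_2 = 0.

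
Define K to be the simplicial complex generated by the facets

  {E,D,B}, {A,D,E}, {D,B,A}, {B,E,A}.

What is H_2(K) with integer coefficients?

H_2 = Z.

Fix the vertex order A < B < D < E and write every simplex with vertices in increasing order. Then dim K = 2 and the simplices of K are:

  0-simplices (4): A, B, D, E
  1-simplices (6): AB, AD, AE, BD, BE, DE
  2-simplices (4): ABD, ABE, ADE, BDE

so the chain groups are C_0 ≅ Z^4, C_1 ≅ Z^6, C_2 ≅ Z^4.

∂_1: C_1 → C_0 maps an edge to its endpoints' difference, ∂[p,q] = q − p. For instance
  ∂AD = D − A.
The 4×6 boundary matrix has rank 3 and Smith normal form diag(1,1,1).

The boundary map ∂_2: C_2 → C_1 maps a triangle to the signed sum of its edges. For instance
  ∂ADE = DE − AE + AD,
  ∂ABE = BE − AE + AB.
The 6×4 boundary matrix has rank 3 and Smith normal form diag(1,1,1).

Reading off H_k = ker ∂_k / im ∂_{k+1}:

  H_2: rank ker ∂_2 − rank ∂_3 = (4 − 3) − 0 = 1, and there is no ∂_3, so H_2 = Z.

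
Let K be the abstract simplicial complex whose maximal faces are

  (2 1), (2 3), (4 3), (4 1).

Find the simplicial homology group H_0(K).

H_0 ≅ Z.

K has 4 vertices, 4 edges.
rank ∂_0 = 0, rank ∂_1 = 3 ⇒ b_0 = 4 − 0 − 3 = 1; all invariant factors of ∂_1 are 1 so no torsion. So H_0 = Z.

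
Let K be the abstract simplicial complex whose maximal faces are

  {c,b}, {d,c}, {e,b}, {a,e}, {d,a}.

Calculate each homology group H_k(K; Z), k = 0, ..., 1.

Take the total order a < b < c < d < e on the vertex set. Then K (dimension 1) consists of the simplices:

  0-simplices (5): a, b, c, d, e
  1-simplices (5): ad, ae, bc, be, cd

so the chain groups are C_0 ≅ Z^5, C_1 ≅ Z^5.

Boundary ∂_1: C_1 → C_0 sends each edge [p,q] (with p < q) to q − p. For instance
  ∂bc = c − b.
The 5×5 boundary matrix has rank 4 and Smith normal form diag(1,1,1,1).

Now H_k = ker ∂_k / im ∂_{k+1}, so:

  H_0: rank C_0 − rank ∂_1 = 5 − 4 = 1, and the invariant factors of ∂_1 are all 1, so H_0 = Z.
  H_1: rank ker ∂_1 − rank ∂_2 = (5 − 4) − 0 = 1, and there is no ∂_2, so H_1 = Z.

As a check, the Euler characteristic is 5 − 5 = 0, which agrees with 1 − 1 = 0.
(K is a triangulation of the circle S^1.)

H_0 = Z,  H_1 = Z.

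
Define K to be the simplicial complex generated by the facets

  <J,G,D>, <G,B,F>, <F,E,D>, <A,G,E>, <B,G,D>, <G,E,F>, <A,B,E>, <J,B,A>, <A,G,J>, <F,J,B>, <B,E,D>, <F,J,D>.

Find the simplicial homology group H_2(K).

K has 7 vertices, 18 edges, 12 triangles.
rank ∂_2 = 12, rank ∂_3 = 0 ⇒ b_2 = 12 − 12 − 0 = 0. So H_2 = 0.

H_2 ≅ 0.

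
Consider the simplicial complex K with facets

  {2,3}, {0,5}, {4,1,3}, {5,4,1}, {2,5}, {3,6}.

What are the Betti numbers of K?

K has 7 vertices, 9 edges, 2 triangles.
rank ∂_0 = 0, rank ∂_1 = 6 ⇒ b_0 = 7 − 0 − 6 = 1; all invariant factors of ∂_1 are 1 so no torsion. So H_0 ≅ Z.
rank ∂_1 = 6, rank ∂_2 = 2 ⇒ b_1 = 9 − 6 − 2 = 1; all invariant factors of ∂_2 are 1 so no torsion. So H_1 ≅ Z.
rank ∂_2 = 2, rank ∂_3 = 0 ⇒ b_2 = 2 − 2 − 0 = 0. So H_2 ≅ 0.

b_0 = 1, b_1 = 1, b_2 = 0.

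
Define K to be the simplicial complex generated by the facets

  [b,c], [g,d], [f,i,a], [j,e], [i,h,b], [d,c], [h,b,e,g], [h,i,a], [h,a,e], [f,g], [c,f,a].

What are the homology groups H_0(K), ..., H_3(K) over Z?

H_0 ≅ Z,  H_1 ≅ Z^3,  H_2 = 0,  H_3 = 0.

We work with the vertex ordering a < b < c < d < e < f < g < h < i < j. The simplices of K, each written with vertices in increasing order, are:

  0-simplices (10): a, b, c, d, e, f, g, h, i, j
  1-simplices (20): ac, ae, af, ah, ai, bc, be, bg, bh, bi, cd, cf, dg, eg, eh, ej, fg, fi, gh, hi
  2-simplices (9): acf, aeh, afi, ahi, beg, beh, bgh, bhi, egh
  3-simplices (1): begh

so the chain groups are C_0 ≅ Z^10, C_1 ≅ Z^20, C_2 ≅ Z^9, C_3 ≅ Z^1.

∂_1: C_1 → C_0 is given by ∂[p,q] = [q] − [p]. For instance
  ∂eh = h − e.
The resulting 10×20 matrix has rank 9, and its Smith normal form has invariant factors (1,1,1,1,1,1,1,1,1).

The boundary map ∂_2: C_2 → C_1 sends each 2-simplex [p,q,r] to [q,r] − [p,r] + [p,q]. For instance
  ∂bhi = hi − bi + bh,
  ∂acf = cf − af + ac.
As a 20×9 matrix over Z this has rank 8, with invariant factors (1,1,1,1,1,1,1,1).

The boundary map ∂_3: C_3 → C_2 sends each 3-simplex σ to the alternating sum Σ_i (−1)^i (σ with its i-th vertex removed). For instance
  ∂begh = egh − bgh + beh − beg.
As a 9×1 matrix over Z this has rank 1, with invariant factors (1).

Computing H_k = (kernel of ∂_k) / (image of ∂_{k+1}):

  H_0: rank C_0 − rank ∂_1 = 10 − 9 = 1, and the invariant factors of ∂_1 are all 1, so H_0 ≅ Z.
  H_1: rank ker ∂_1 − rank ∂_2 = (20 − 9) − 8 = 3, and the invariant factors of ∂_2 are all 1, so H_1 ≅ Z^3.
  H_2: rank ker ∂_2 − rank ∂_3 = (9 − 8) − 1 = 0, and the invariant factors of ∂_3 are all 1, so H_2 ≅ 0.
  H_3: rank ker ∂_3 − rank ∂_4 = (1 − 1) − 0 = 0, and there is no ∂_4, so H_3 ≅ 0.

As a check, the Euler characteristic is 10 − 20 + 9 − 1 = -2, which agrees with 1 − 3 + 0 − 0 = -2.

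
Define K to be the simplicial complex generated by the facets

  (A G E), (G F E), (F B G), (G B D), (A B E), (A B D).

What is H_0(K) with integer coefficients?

H_0 = Z.

Fix the vertex order A < B < D < E < F < G and write every simplex with vertices in increasing order. Then dim K = 2 and the simplices of K are:

  0-simplices (6): A, B, D, E, F, G
  1-simplices (12): AB, AD, AE, AG, BD, BE, BF, BG, DG, EF, EG, FG
  2-simplices (6): ABD, ABE, AEG, BDG, BFG, EFG

so the chain groups are C_0 ≅ Z^6, C_1 ≅ Z^12, C_2 ≅ Z^6.

∂_1: C_1 → C_0 maps an edge to its endpoints' difference, ∂[p,q] = q − p. For instance
  ∂BD = D − B.
As a 6×12 matrix over Z this has rank 5, with invariant factors (1,1,1,1,1).

∂_2: C_2 → C_1 maps a triangle to the signed sum of its edges. For instance
  ∂AEG = EG − AG + AE,
  ∂ABE = BE − AE + AB.
The resulting 12×6 matrix has rank 6, and its Smith normal form has invariant factors (1,1,1,1,1,1).

Computing H_k = (kernel of ∂_k) / (image of ∂_{k+1}):

  H_0: rank C_0 − rank ∂_1 = 6 − 5 = 1, and the invariant factors of ∂_1 are all 1, so H_0 ≅ Z.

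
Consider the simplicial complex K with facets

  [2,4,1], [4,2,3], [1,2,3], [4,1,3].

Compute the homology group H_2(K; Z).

H_2 ≅ Z.

Order the vertices as 1 < 2 < 3 < 4. Listing each simplex with vertices in this order, K has dimension 2 with simplices:

  0-simplices (4): [1], [2], [3], [4]
  1-simplices (6): [1,2], [1,3], [1,4], [2,3], [2,4], [3,4]
  2-simplices (4): [1,2,3], [1,2,4], [1,3,4], [2,3,4]

so the chain groups are C_0 ≅ Z^4, C_1 ≅ Z^6, C_2 ≅ Z^4.

Boundary ∂_1: C_1 → C_0 is given by ∂[p,q] = [q] − [p]. For instance
  ∂[1,4] = [4] − [1].
As a 4×6 matrix over Z this has rank 3, with invariant factors (1,1,1).

Boundary ∂_2: C_2 → C_1 sends each 2-simplex [p,q,r] to [q,r] − [p,r] + [p,q]. For instance
  ∂[2,3,4] = [3,4] − [2,4] + [2,3],
  ∂[1,2,4] = [2,4] − [1,4] + [1,2].
The 6×4 boundary matrix has rank 3 and Smith normal form diag(1,1,1).

Reading off H_k = ker ∂_k / im ∂_{k+1}:

  H_2: rank ker ∂_2 − rank ∂_3 = (4 − 3) − 0 = 1, and there is no ∂_3, so H_2 = Z.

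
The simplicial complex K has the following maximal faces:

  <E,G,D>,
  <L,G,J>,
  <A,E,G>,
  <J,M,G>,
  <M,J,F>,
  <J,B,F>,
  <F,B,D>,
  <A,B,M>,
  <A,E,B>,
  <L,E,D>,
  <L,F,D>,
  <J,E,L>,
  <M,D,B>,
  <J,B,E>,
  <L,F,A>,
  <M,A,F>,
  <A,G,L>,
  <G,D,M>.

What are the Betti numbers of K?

Order the vertices as A < B < D < E < F < G < J < L < M. Listing each simplex with vertices in this order, K has dimension 2 with simplices:

  0-simplices (9): A, B, D, E, F, G, J, L, M
  1-simplices (27): AB, AE, AF, AG, AL, AM, BD, BE, BF, BJ, BM, DE, DF, DG, DL, DM, EG, EJ, EL, FJ, FL, FM, GJ, GL, GM, JL, JM
  2-simplices (18): ABE, ABM, AEG, AFL, AFM, AGL, BDF, BDM, BEJ, BFJ, DEG, DEL, DFL, DGM, EJL, FJM, GJL, GJM

so the chain groups are C_0 ≅ Z^9, C_1 ≅ Z^27, C_2 ≅ Z^18.

Boundary ∂_1: C_1 → C_0 maps an edge to its endpoints' difference, ∂[p,q] = q − p. For instance
  ∂EJ = J − E.
The resulting 9×27 matrix has rank 8, and its Smith normal form has invariant factors (1,1,1,1,1,1,1,1).

∂_2: C_2 → C_1 acts by ∂[p,q,r] = [q,r] − [p,r] + [p,q]. For instance
  ∂BEJ = EJ − BJ + BE,
  ∂GJM = JM − GM + GJ.
This gives a 27×18 integer matrix of rank 18; reducing to Smith normal form yields diagonal entries (1,1,1,1,1,1,1,1,1,1,1,1,1,1,1,1,1,2).

Computing H_k = (kernel of ∂_k) / (image of ∂_{k+1}):

  H_0: rank C_0 − rank ∂_1 = 9 − 8 = 1, and the invariant factors of ∂_1 are all 1, so H_0 ≅ Z.
  H_1: rank ker ∂_1 − rank ∂_2 = (27 − 8) − 18 = 1, and ∂_2 has invariant factor 2 > 1, so H_1 ≅ Z ⊕ Z/2Z.
  H_2: rank ker ∂_2 − rank ∂_3 = (18 − 18) − 0 = 0, and there is no ∂_3, so H_2 ≅ 0.

(K is a triangulation of the Klein bottle.)

Hence the Betti numbers are b_0 = 1, b_1 = 1, b_2 = 0.

b_0 = 1, b_1 = 1, b_2 = 0.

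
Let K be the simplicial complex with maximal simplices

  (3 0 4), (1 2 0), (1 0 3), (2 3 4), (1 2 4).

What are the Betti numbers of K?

Fix the vertex order 0 < 1 < 2 < 3 < 4 and write every simplex with vertices in increasing order. Then dim K = 2 and the simplices of K are:

  0-simplices (5): [0], [1], [2], [3], [4]
  1-simplices (10): [0,1], [0,2], [0,3], [0,4], [1,2], [1,3], [1,4], [2,3], [2,4], [3,4]
  2-simplices (5): [0,1,2], [0,1,3], [0,3,4], [1,2,4], [2,3,4]

giving chain groups C_0 ≅ Z^5, C_1 ≅ Z^10, C_2 ≅ Z^5.

Boundary ∂_1: C_1 → C_0 sends each edge [p,q] (with p < q) to q − p. For instance
  ∂[0,2] = [2] − [0].
The 5×10 boundary matrix has rank 4 and Smith normal form diag(1,1,1,1).

Boundary ∂_2: C_2 → C_1 maps a triangle to the signed sum of its edges. For instance
  ∂[1,2,4] = [2,4] − [1,4] + [1,2],
  ∂[0,1,3] = [1,3] − [0,3] + [0,1].
The resulting 10×5 matrix has rank 5, and its Smith normal form has invariant factors (1,1,1,1,1).

Now H_k = ker ∂_k / im ∂_{k+1}, so:

  H_0: rank C_0 − rank ∂_1 = 5 − 4 = 1, and the invariant factors of ∂_1 are all 1, so H_0 ≅ Z.
  H_1: rank ker ∂_1 − rank ∂_2 = (10 − 4) − 5 = 1, and the invariant factors of ∂_2 are all 1, so H_1 ≅ Z.
  H_2: rank ker ∂_2 − rank ∂_3 = (5 − 5) − 0 = 0, and there is no ∂_3, so H_2 ≅ 0.

Hence the Betti numbers are b_0 = 1, b_1 = 1, b_2 = 0.

b_0 = 1, b_1 = 1, b_2 = 0.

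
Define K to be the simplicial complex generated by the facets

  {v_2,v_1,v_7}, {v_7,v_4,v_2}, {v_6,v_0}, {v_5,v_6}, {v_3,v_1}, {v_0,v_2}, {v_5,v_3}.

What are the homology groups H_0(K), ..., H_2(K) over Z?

K has 8 vertices, 10 edges, 2 triangles.
rank ∂_0 = 0, rank ∂_1 = 7 ⇒ b_0 = 8 − 0 − 7 = 1; all invariant factors of ∂_1 are 1 so no torsion. So H_0 = Z.
rank ∂_1 = 7, rank ∂_2 = 2 ⇒ b_1 = 10 − 7 − 2 = 1; all invariant factors of ∂_2 are 1 so no torsion. So H_1 = Z.
rank ∂_2 = 2, rank ∂_3 = 0 ⇒ b_2 = 2 − 2 − 0 = 0. So H_2 = 0.

H_0 ≅ Z,  H_1 ≅ Z,  H_2 = 0.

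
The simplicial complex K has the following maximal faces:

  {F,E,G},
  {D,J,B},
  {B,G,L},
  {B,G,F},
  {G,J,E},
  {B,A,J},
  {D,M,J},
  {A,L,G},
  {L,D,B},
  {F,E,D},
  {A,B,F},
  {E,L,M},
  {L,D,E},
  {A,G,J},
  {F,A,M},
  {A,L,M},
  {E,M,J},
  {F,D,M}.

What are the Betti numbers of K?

Fix the vertex order A < B < D < E < F < G < J < L < M and write every simplex with vertices in increasing order. Then dim K = 2 and the simplices of K are:

  0-simplices (9): A, B, D, E, F, G, J, L, M
  1-simplices (27): AB, AF, AG, AJ, AL, AM, BD, BF, BG, BJ, BL, DE, DF, DJ, DL, DM, EF, EG, EJ, EL, EM, FG, FM, GJ, GL, JM, LM
  2-simplices (18): ABF, ABJ, AFM, AGJ, AGL, ALM, BDJ, BDL, BFG, BGL, DEF, DEL, DFM, DJM, EFG, EGJ, EJM, ELM

giving chain groups C_0 ≅ Z^9, C_1 ≅ Z^27, C_2 ≅ Z^18.

Boundary ∂_1: C_1 → C_0 sends each edge [p,q] (with p < q) to q − p. For instance
  ∂AG = G − A.
The resulting 9×27 matrix has rank 8, and its Smith normal form has invariant factors (1,1,1,1,1,1,1,1).

The boundary map ∂_2: C_2 → C_1 sends each 2-simplex [p,q,r] to [q,r] − [p,r] + [p,q]. For instance
  ∂BGL = GL − BL + BG,
  ∂BFG = FG − BG + BF.
The resulting 27×18 matrix has rank 18, and its Smith normal form has invariant factors (1,1,1,1,1,1,1,1,1,1,1,1,1,1,1,1,1,2).

Reading off H_k = ker ∂_k / im ∂_{k+1}:

  H_0: rank C_0 − rank ∂_1 = 9 − 8 = 1, and the invariant factors of ∂_1 are all 1, so H_0 = Z.
  H_1: rank ker ∂_1 − rank ∂_2 = (27 − 8) − 18 = 1, and ∂_2 has invariant factor 2 > 1, so H_1 = Z ⊕ Z/2.
  H_2: rank ker ∂_2 − rank ∂_3 = (18 − 18) − 0 = 0, and there is no ∂_3, so H_2 = 0.

As a check, the Euler characteristic is 9 − 27 + 18 = 0, which agrees with 1 − 1 + 0 = 0.
(K is a triangulation of the Klein bottle.)

Hence the Betti numbers are b_0 = 1, b_1 = 1, b_2 = 0.

b_0 = 1, b_1 = 1, b_2 = 0.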